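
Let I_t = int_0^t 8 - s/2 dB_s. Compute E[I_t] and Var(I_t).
E[I_t] = 0; Var(I_t) = t*(t^2 - 48*t + 768)/12

The Itô integral of a deterministic integrand f(s) has mean 0 because each increment f(s) * (B_{s+ds} - B_s) has mean 0. By the Itô isometry:
  Var( int_0^t f(s) dB_s ) = E[ (int_0^t f(s) dB_s)^2 ] = int_0^t f(s)^2 ds.
Here f(s) = 8 - s/2, so f(s)^2 = (s - 16)^2/4. Integrate:
  int_0^t ((s - 16)^2/4) ds = t*(t^2 - 48*t + 768)/12.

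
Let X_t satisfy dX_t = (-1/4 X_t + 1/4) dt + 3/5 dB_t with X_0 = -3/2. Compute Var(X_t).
Var(X_t) = 18/25 - 18*exp(-t/2)/25

The variance V(t) = Var(X_t) satisfies V'(t) = 2 a V(t) + c^2 with V(0) = 0 (drift coefficient is linear in X, diffusion is constant). With a = -1/4, c = 3/5, the solution is
  V(t) = (c^2 / (2 a)) * (exp(2 a t) - 1)
       = ((3/5)^2 / (2*(-1/4))) * (exp((-1/2) t) - 1)
       = 18/25 - 18*exp(-t/2)/25.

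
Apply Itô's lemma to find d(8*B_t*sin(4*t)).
d(8*B_t*sin(4*t)) = (32*B_t*cos(4*t)) dt + (8*sin(4*t)) dB_t

Itô's formula for f(t, x): d f(t, B_t) = (f_t + (1/2) f_xx) dt + f_x dB_t. Compute partials of f(t, x) = 8*x*sin(4*t):
  f_t(t,x)  = 32*x*cos(4*t)
  f_x(t,x)  = 8*sin(4*t)
  f_xx(t,x) = 0
Assemble drift = f_t + (1/2) f_xx = 32*x*cos(4*t) and diffusion = f_x = 8*sin(4*t). Substituting x = B_t:
  d(8*B_t*sin(4*t)) = (32*B_t*cos(4*t)) dt + (8*sin(4*t)) dB_t.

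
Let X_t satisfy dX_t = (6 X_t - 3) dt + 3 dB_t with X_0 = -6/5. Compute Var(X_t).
Var(X_t) = 3*exp(12*t)/4 - 3/4

The variance V(t) = Var(X_t) satisfies V'(t) = 2 a V(t) + c^2 with V(0) = 0 (drift coefficient is linear in X, diffusion is constant). With a = 6, c = 3, the solution is
  V(t) = (c^2 / (2 a)) * (exp(2 a t) - 1)
       = (3^2 / (2*6)) * (exp(12 t) - 1)
       = 3*exp(12*t)/4 - 3/4.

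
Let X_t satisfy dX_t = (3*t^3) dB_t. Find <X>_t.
<X>_t = 9*t^7/7

For an Itô process dX_t = a(t) dt + b(t) dB_t, the quadratic variation is <X>_t = int_0^t b(s)^2 ds (the drift term does not contribute). Here b(s) = 3*s^3, so
  b(s)^2 = 9*s^6.
Integrating from 0 to t:
  <X>_t = int_0^t (9*s^6) ds = 9*t^7/7.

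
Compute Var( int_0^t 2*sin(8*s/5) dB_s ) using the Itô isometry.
Var = 2*t - 5*sin(8*t/5)*cos(8*t/5)/4

The Itô integral of a deterministic integrand f(s) has mean 0 because each increment f(s) * (B_{s+ds} - B_s) has mean 0. By the Itô isometry:
  Var( int_0^t f(s) dB_s ) = E[ (int_0^t f(s) dB_s)^2 ] = int_0^t f(s)^2 ds.
Here f(s) = 2*sin(8*s/5), so f(s)^2 = 4*sin(8*s/5)^2. Integrate:
  int_0^t (4*sin(8*s/5)^2) ds = 2*t - 5*sin(8*t/5)*cos(8*t/5)/4.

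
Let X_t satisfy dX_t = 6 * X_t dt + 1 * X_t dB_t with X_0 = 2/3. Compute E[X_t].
E[X_t] = 2*exp(6*t)/3

For GBM dX = mu X dt + sigma X dB with X_0 = x_0, apply Itô to Y = log X: dY = (mu - sigma^2/2) dt + sigma dB, so Y_t = log(x_0) + (mu - sigma^2/2) t + sigma B_t and hence X_t = x_0 * exp((mu - sigma^2/2) t + sigma B_t).
With mu = 6, sigma = 1, x_0 = 2/3, this gives:
  X_t = 2/3 * exp((11/2) * t + (1) * B_t).
Since sigma*B_t ~ Normal(0, sigma^2 t), E[exp(sigma*B_t)] = exp(sigma^2 t / 2); so E[X_t] = x_0 * exp((mu - sigma^2/2) t) * exp(sigma^2 t / 2) = x_0 * exp(mu t) = 2*exp(6*t)/3.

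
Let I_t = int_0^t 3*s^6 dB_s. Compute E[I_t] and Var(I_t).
E[I_t] = 0; Var(I_t) = 9*t^13/13

The Itô integral of a deterministic integrand f(s) has mean 0 because each increment f(s) * (B_{s+ds} - B_s) has mean 0. By the Itô isometry:
  Var( int_0^t f(s) dB_s ) = E[ (int_0^t f(s) dB_s)^2 ] = int_0^t f(s)^2 ds.
Here f(s) = 3*s^6, so f(s)^2 = 9*s^12. Integrate:
  int_0^t (9*s^12) ds = 9*t^13/13.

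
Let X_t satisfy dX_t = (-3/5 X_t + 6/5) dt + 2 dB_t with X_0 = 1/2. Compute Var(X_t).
Var(X_t) = 10/3 - 10*exp(-6*t/5)/3

The variance V(t) = Var(X_t) satisfies V'(t) = 2 a V(t) + c^2 with V(0) = 0 (drift coefficient is linear in X, diffusion is constant). With a = -3/5, c = 2, the solution is
  V(t) = (c^2 / (2 a)) * (exp(2 a t) - 1)
       = (2^2 / (2*(-3/5))) * (exp((-6/5) t) - 1)
       = 10/3 - 10*exp(-6*t/5)/3.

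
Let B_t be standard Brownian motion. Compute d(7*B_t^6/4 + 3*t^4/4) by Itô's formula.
d(7*B_t^6/4 + 3*t^4/4) = (105*B_t^4/4 + 3*t^3) dt + (21*B_t^5/2) dB_t

Itô's formula for f(t, x): d f(t, B_t) = (f_t + (1/2) f_xx) dt + f_x dB_t. Compute partials of f(t, x) = 3*t^4/4 + 7*x^6/4:
  f_t(t,x)  = 3*t^3
  f_x(t,x)  = 21*x^5/2
  f_xx(t,x) = 105*x^4/2
Assemble drift = f_t + (1/2) f_xx = 3*t^3 + 105*x^4/4 and diffusion = f_x = 21*x^5/2. Substituting x = B_t:
  d(7*B_t^6/4 + 3*t^4/4) = (105*B_t^4/4 + 3*t^3) dt + (21*B_t^5/2) dB_t.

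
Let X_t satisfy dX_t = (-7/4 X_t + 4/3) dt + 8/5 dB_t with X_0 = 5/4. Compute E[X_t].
E[X_t] = 16/21 + 41*exp(-7*t/4)/84

Taking expectations and using E[dB_t] = 0, the mean m(t) = E[X_t] satisfies the ODE m'(t) = a m(t) + b with m(0) = x_0. With a = -7/4, b = 4/3, x_0 = 5/4, the solution is
  m(t) = x_0 * exp(a t) + (b/a) * (exp(a t) - 1)
       = (5/4) * exp((-7/4) t) + ((4/3)/(-7/4)) * (exp((-7/4) t) - 1)
       = 16/21 + 41*exp(-7*t/4)/84.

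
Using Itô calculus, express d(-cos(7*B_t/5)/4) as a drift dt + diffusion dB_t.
d(-cos(7*B_t/5)/4) = (49*cos(7*B_t/5)/200) dt + (7*sin(7*B_t/5)/20) dB_t

Itô's formula for f(B_t) gives d f(B_t) = f'(B_t) dB_t + (1/2) f''(B_t) dt. Compute derivatives of f(x) = -cos(7*x/5)/4:
  f'(x)  = 7*sin(7*x/5)/20
  f''(x) = 49*cos(7*x/5)/100
Substitute x = B_t and multiply the f'' term by 1/2:
  drift     = (1/2) * (49*cos(7*x/5)/100) evaluated at B_t = 49*cos(7*B_t/5)/200
  diffusion = (7*sin(7*x/5)/20) evaluated at B_t = 7*sin(7*B_t/5)/20
Therefore d(-cos(7*B_t/5)/4) = (49*cos(7*B_t/5)/200) dt + (7*sin(7*B_t/5)/20) dB_t.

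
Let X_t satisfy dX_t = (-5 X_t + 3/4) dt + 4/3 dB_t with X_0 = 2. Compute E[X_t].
E[X_t] = 3/20 + 37*exp(-5*t)/20

Taking expectations and using E[dB_t] = 0, the mean m(t) = E[X_t] satisfies the ODE m'(t) = a m(t) + b with m(0) = x_0. With a = -5, b = 3/4, x_0 = 2, the solution is
  m(t) = x_0 * exp(a t) + (b/a) * (exp(a t) - 1)
       = 2 * exp((-5) t) + ((3/4)/(-5)) * (exp((-5) t) - 1)
       = 3/20 + 37*exp(-5*t)/20.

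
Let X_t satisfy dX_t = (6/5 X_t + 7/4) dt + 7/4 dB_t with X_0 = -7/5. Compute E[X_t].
E[X_t] = 7*exp(6*t/5)/120 - 35/24

Taking expectations and using E[dB_t] = 0, the mean m(t) = E[X_t] satisfies the ODE m'(t) = a m(t) + b with m(0) = x_0. With a = 6/5, b = 7/4, x_0 = -7/5, the solution is
  m(t) = x_0 * exp(a t) + (b/a) * (exp(a t) - 1)
       = (-7/5) * exp((6/5) t) + ((7/4)/(6/5)) * (exp((6/5) t) - 1)
       = 7*exp(6*t/5)/120 - 35/24.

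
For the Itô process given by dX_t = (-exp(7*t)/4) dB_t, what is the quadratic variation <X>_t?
<X>_t = exp(14*t)/224 - 1/224

For an Itô process dX_t = a(t) dt + b(t) dB_t, the quadratic variation is <X>_t = int_0^t b(s)^2 ds (the drift term does not contribute). Here b(s) = -exp(7*s)/4, so
  b(s)^2 = exp(14*s)/16.
Integrating from 0 to t:
  <X>_t = int_0^t (exp(14*s)/16) ds = exp(14*t)/224 - 1/224.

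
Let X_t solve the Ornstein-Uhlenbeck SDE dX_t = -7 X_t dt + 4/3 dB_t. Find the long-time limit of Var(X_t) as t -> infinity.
lim Var(X_t) = 8/63

The OU SDE dX = -theta X dt + sigma dB admits the integrating factor exp(theta t): d(exp(theta t) X_t) = sigma exp(theta t) dB_t. Integrating from 0 to t gives X_t = x_0 * exp(-theta t) + sigma * int_0^t exp(-theta (t-s)) dB_s for any initial x_0. The Itô integral has variance (by the Itô isometry) sigma^2 * int_0^t exp(-2 theta (t - s)) ds = sigma^2 * (1 - exp(-2 theta t)) / (2 theta), independent of x_0.
With theta = 7, sigma = 4/3:
  Var(X_t) = (4/3)^2 * (1 - exp(-2*7 t)) / (2 * 7) = 8/63 - 8*exp(-14*t)/63.
As t -> infinity, exp(-2*7 t) -> 0, so the stationary variance is sigma^2 / (2 theta) = 8/63.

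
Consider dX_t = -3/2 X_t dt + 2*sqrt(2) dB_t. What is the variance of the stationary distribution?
lim Var(X_t) = 8/3

The OU SDE dX = -theta X dt + sigma dB admits the integrating factor exp(theta t): d(exp(theta t) X_t) = sigma exp(theta t) dB_t. Integrating from 0 to t gives X_t = x_0 * exp(-theta t) + sigma * int_0^t exp(-theta (t-s)) dB_s for any initial x_0. The Itô integral has variance (by the Itô isometry) sigma^2 * int_0^t exp(-2 theta (t - s)) ds = sigma^2 * (1 - exp(-2 theta t)) / (2 theta), independent of x_0.
With theta = 3/2, sigma = 2*sqrt(2):
  Var(X_t) = (2*sqrt(2))^2 * (1 - exp(-2*3/2 t)) / (2 * 3/2) = 8/3 - 8*exp(-3*t)/3.
As t -> infinity, exp(-2*3/2 t) -> 0, so the stationary variance is sigma^2 / (2 theta) = 8/3.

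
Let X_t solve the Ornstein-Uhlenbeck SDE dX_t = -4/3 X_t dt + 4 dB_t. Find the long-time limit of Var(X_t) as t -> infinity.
lim Var(X_t) = 6

The OU SDE dX = -theta X dt + sigma dB admits the integrating factor exp(theta t): d(exp(theta t) X_t) = sigma exp(theta t) dB_t. Integrating from 0 to t gives X_t = x_0 * exp(-theta t) + sigma * int_0^t exp(-theta (t-s)) dB_s for any initial x_0. The Itô integral has variance (by the Itô isometry) sigma^2 * int_0^t exp(-2 theta (t - s)) ds = sigma^2 * (1 - exp(-2 theta t)) / (2 theta), independent of x_0.
With theta = 4/3, sigma = 4:
  Var(X_t) = (4)^2 * (1 - exp(-2*4/3 t)) / (2 * 4/3) = 6 - 6*exp(-8*t/3).
As t -> infinity, exp(-2*4/3 t) -> 0, so the stationary variance is sigma^2 / (2 theta) = 6.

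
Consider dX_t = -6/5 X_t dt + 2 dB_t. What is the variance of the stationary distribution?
lim Var(X_t) = 5/3

The OU SDE dX = -theta X dt + sigma dB admits the integrating factor exp(theta t): d(exp(theta t) X_t) = sigma exp(theta t) dB_t. Integrating from 0 to t gives X_t = x_0 * exp(-theta t) + sigma * int_0^t exp(-theta (t-s)) dB_s for any initial x_0. The Itô integral has variance (by the Itô isometry) sigma^2 * int_0^t exp(-2 theta (t - s)) ds = sigma^2 * (1 - exp(-2 theta t)) / (2 theta), independent of x_0.
With theta = 6/5, sigma = 2:
  Var(X_t) = (2)^2 * (1 - exp(-2*6/5 t)) / (2 * 6/5) = 5/3 - 5*exp(-12*t/5)/3.
As t -> infinity, exp(-2*6/5 t) -> 0, so the stationary variance is sigma^2 / (2 theta) = 5/3.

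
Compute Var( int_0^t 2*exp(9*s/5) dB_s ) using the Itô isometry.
Var = 10*exp(18*t/5)/9 - 10/9

The Itô integral of a deterministic integrand f(s) has mean 0 because each increment f(s) * (B_{s+ds} - B_s) has mean 0. By the Itô isometry:
  Var( int_0^t f(s) dB_s ) = E[ (int_0^t f(s) dB_s)^2 ] = int_0^t f(s)^2 ds.
Here f(s) = 2*exp(9*s/5), so f(s)^2 = 4*exp(18*s/5). Integrate:
  int_0^t (4*exp(18*s/5)) ds = 10*exp(18*t/5)/9 - 10/9.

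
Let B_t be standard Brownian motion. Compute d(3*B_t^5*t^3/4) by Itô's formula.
d(3*B_t^5*t^3/4) = (3*B_t^3*t^2*(3*B_t^2 + 10*t)/4) dt + (15*B_t^4*t^3/4) dB_t

Itô's formula for f(t, x): d f(t, B_t) = (f_t + (1/2) f_xx) dt + f_x dB_t. Compute partials of f(t, x) = 3*t^3*x^5/4:
  f_t(t,x)  = 9*t^2*x^5/4
  f_x(t,x)  = 15*t^3*x^4/4
  f_xx(t,x) = 15*t^3*x^3
Assemble drift = f_t + (1/2) f_xx = 3*t^2*x^3*(10*t + 3*x^2)/4 and diffusion = f_x = 15*t^3*x^4/4. Substituting x = B_t:
  d(3*B_t^5*t^3/4) = (3*B_t^3*t^2*(3*B_t^2 + 10*t)/4) dt + (15*B_t^4*t^3/4) dB_t.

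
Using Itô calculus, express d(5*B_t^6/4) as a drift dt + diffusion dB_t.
d(5*B_t^6/4) = (75*B_t^4/4) dt + (15*B_t^5/2) dB_t

Itô's formula for f(B_t) gives d f(B_t) = f'(B_t) dB_t + (1/2) f''(B_t) dt. Compute derivatives of f(x) = 5*x^6/4:
  f'(x)  = 15*x^5/2
  f''(x) = 75*x^4/2
Substitute x = B_t and multiply the f'' term by 1/2:
  drift     = (1/2) * (75*x^4/2) evaluated at B_t = 75*B_t^4/4
  diffusion = (15*x^5/2) evaluated at B_t = 15*B_t^5/2
Therefore d(5*B_t^6/4) = (75*B_t^4/4) dt + (15*B_t^5/2) dB_t.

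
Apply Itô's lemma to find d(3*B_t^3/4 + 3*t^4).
d(3*B_t^3/4 + 3*t^4) = (9*B_t/4 + 12*t^3) dt + (9*B_t^2/4) dB_t

Itô's formula for f(t, x): d f(t, B_t) = (f_t + (1/2) f_xx) dt + f_x dB_t. Compute partials of f(t, x) = 3*t^4 + 3*x^3/4:
  f_t(t,x)  = 12*t^3
  f_x(t,x)  = 9*x^2/4
  f_xx(t,x) = 9*x/2
Assemble drift = f_t + (1/2) f_xx = 12*t^3 + 9*x/4 and diffusion = f_x = 9*x^2/4. Substituting x = B_t:
  d(3*B_t^3/4 + 3*t^4) = (9*B_t/4 + 12*t^3) dt + (9*B_t^2/4) dB_t.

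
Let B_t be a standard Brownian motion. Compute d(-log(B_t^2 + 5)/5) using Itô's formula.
d(-log(B_t^2 + 5)/5) = ((B_t^2 - 5)/(5*(B_t^2 + 5)^2)) dt + (-2*B_t/(5*B_t^2 + 25)) dB_t

Itô's formula for f(B_t) gives d f(B_t) = f'(B_t) dB_t + (1/2) f''(B_t) dt. Compute derivatives of f(x) = -log(x^2 + 5)/5:
  f'(x)  = -2*x/(5*x^2 + 25)
  f''(x) = 2*(x^2 - 5)/(5*(x^2 + 5)^2)
Substitute x = B_t and multiply the f'' term by 1/2:
  drift     = (1/2) * (2*(x^2 - 5)/(5*(x^2 + 5)^2)) evaluated at B_t = (B_t^2 - 5)/(5*(B_t^2 + 5)^2)
  diffusion = (-2*x/(5*x^2 + 25)) evaluated at B_t = -2*B_t/(5*B_t^2 + 25)
Therefore d(-log(B_t^2 + 5)/5) = ((B_t^2 - 5)/(5*(B_t^2 + 5)^2)) dt + (-2*B_t/(5*B_t^2 + 25)) dB_t.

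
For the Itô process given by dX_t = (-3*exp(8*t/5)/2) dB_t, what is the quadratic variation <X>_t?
<X>_t = 45*exp(16*t/5)/64 - 45/64

For an Itô process dX_t = a(t) dt + b(t) dB_t, the quadratic variation is <X>_t = int_0^t b(s)^2 ds (the drift term does not contribute). Here b(s) = -3*exp(8*s/5)/2, so
  b(s)^2 = 9*exp(16*s/5)/4.
Integrating from 0 to t:
  <X>_t = int_0^t (9*exp(16*s/5)/4) ds = 45*exp(16*t/5)/64 - 45/64.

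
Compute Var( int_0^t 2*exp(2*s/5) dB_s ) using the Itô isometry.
Var = 5*exp(4*t/5) - 5

The Itô integral of a deterministic integrand f(s) has mean 0 because each increment f(s) * (B_{s+ds} - B_s) has mean 0. By the Itô isometry:
  Var( int_0^t f(s) dB_s ) = E[ (int_0^t f(s) dB_s)^2 ] = int_0^t f(s)^2 ds.
Here f(s) = 2*exp(2*s/5), so f(s)^2 = 4*exp(4*s/5). Integrate:
  int_0^t (4*exp(4*s/5)) ds = 5*exp(4*t/5) - 5.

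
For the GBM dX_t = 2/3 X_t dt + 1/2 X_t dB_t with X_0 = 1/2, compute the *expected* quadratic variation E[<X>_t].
E[<X>_t] = 3*exp(19*t/12)/76 - 3/76

<X>_t = int_0^t ((1/2) * X_s)^2 ds. Taking expectation inside the integral: E[<X>_t] = (1/2)^2 * int_0^t E[X_s^2] ds. For GBM, E[X_s^2] = x_0^2 * exp((2 mu + sigma^2) s). Integrating:
  E[<X>_t] = (1/2)^2 * (1/2)^2 * (exp((2*(2/3) + (1/2)^2) t) - 1) / (2*(2/3) + (1/2)^2)
           = (1/2)^2 * (1/2)^2 * (exp((19/12) t) - 1) / (19/12) = 3*exp(19*t/12)/76 - 3/76.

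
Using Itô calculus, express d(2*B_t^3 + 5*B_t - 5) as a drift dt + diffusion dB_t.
d(2*B_t^3 + 5*B_t - 5) = (6*B_t) dt + (6*B_t^2 + 5) dB_t

Itô's formula for f(B_t) gives d f(B_t) = f'(B_t) dB_t + (1/2) f''(B_t) dt. Compute derivatives of f(x) = 2*x^3 + 5*x - 5:
  f'(x)  = 6*x^2 + 5
  f''(x) = 12*x
Substitute x = B_t and multiply the f'' term by 1/2:
  drift     = (1/2) * (12*x) evaluated at B_t = 6*B_t
  diffusion = (6*x^2 + 5) evaluated at B_t = 6*B_t^2 + 5
Therefore d(2*B_t^3 + 5*B_t - 5) = (6*B_t) dt + (6*B_t^2 + 5) dB_t.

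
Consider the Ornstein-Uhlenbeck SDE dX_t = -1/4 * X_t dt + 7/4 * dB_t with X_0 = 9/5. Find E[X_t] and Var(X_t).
E[X_t] = 9*exp(-t/4)/5; Var(X_t) = 49/8 - 49*exp(-t/2)/8

The OU SDE dX = -theta X dt + sigma dB admits the integrating factor exp(theta t): d(exp(theta t) X_t) = sigma exp(theta t) dB_t. Integrating from 0 to t:
  X_t = x_0 * exp(-theta t) + sigma * int_0^t exp(-theta (t-s)) dB_s.
The Itô integral has mean 0 and (by the Itô isometry) variance sigma^2 * int_0^t exp(-2 theta (t - s)) ds = sigma^2 * (1 - exp(-2 theta t)) / (2 theta).
With theta = 1/4, sigma = 7/4, x_0 = 9/5:
  E[X_t] = 9/5 * exp(-1/4 t) = 9*exp(-t/4)/5
  Var(X_t) = (7/4)^2 * (1 - exp(-2*1/4 t)) / (2 * 1/4) = 49/8 - 49*exp(-t/2)/8.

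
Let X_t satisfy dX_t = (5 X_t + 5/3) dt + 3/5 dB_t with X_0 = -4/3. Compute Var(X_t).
Var(X_t) = 9*exp(10*t)/250 - 9/250

The variance V(t) = Var(X_t) satisfies V'(t) = 2 a V(t) + c^2 with V(0) = 0 (drift coefficient is linear in X, diffusion is constant). With a = 5, c = 3/5, the solution is
  V(t) = (c^2 / (2 a)) * (exp(2 a t) - 1)
       = ((3/5)^2 / (2*5)) * (exp(10 t) - 1)
       = 9*exp(10*t)/250 - 9/250.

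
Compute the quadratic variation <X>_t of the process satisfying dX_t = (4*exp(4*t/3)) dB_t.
<X>_t = 6*exp(8*t/3) - 6

For an Itô process dX_t = a(t) dt + b(t) dB_t, the quadratic variation is <X>_t = int_0^t b(s)^2 ds (the drift term does not contribute). Here b(s) = 4*exp(4*s/3), so
  b(s)^2 = 16*exp(8*s/3).
Integrating from 0 to t:
  <X>_t = int_0^t (16*exp(8*s/3)) ds = 6*exp(8*t/3) - 6.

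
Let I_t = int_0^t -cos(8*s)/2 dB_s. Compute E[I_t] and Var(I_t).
E[I_t] = 0; Var(I_t) = t/8 + sin(8*t)*cos(8*t)/64

The Itô integral of a deterministic integrand f(s) has mean 0 because each increment f(s) * (B_{s+ds} - B_s) has mean 0. By the Itô isometry:
  Var( int_0^t f(s) dB_s ) = E[ (int_0^t f(s) dB_s)^2 ] = int_0^t f(s)^2 ds.
Here f(s) = -cos(8*s)/2, so f(s)^2 = cos(8*s)^2/4. Integrate:
  int_0^t (cos(8*s)^2/4) ds = t/8 + sin(8*t)*cos(8*t)/64.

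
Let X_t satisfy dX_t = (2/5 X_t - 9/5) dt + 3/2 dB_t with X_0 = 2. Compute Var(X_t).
Var(X_t) = 45*exp(4*t/5)/16 - 45/16

The variance V(t) = Var(X_t) satisfies V'(t) = 2 a V(t) + c^2 with V(0) = 0 (drift coefficient is linear in X, diffusion is constant). With a = 2/5, c = 3/2, the solution is
  V(t) = (c^2 / (2 a)) * (exp(2 a t) - 1)
       = ((3/2)^2 / (2*(2/5))) * (exp((4/5) t) - 1)
       = 45*exp(4*t/5)/16 - 45/16.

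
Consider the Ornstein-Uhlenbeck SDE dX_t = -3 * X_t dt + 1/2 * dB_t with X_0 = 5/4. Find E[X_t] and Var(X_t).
E[X_t] = 5*exp(-3*t)/4; Var(X_t) = 1/24 - exp(-6*t)/24

The OU SDE dX = -theta X dt + sigma dB admits the integrating factor exp(theta t): d(exp(theta t) X_t) = sigma exp(theta t) dB_t. Integrating from 0 to t:
  X_t = x_0 * exp(-theta t) + sigma * int_0^t exp(-theta (t-s)) dB_s.
The Itô integral has mean 0 and (by the Itô isometry) variance sigma^2 * int_0^t exp(-2 theta (t - s)) ds = sigma^2 * (1 - exp(-2 theta t)) / (2 theta).
With theta = 3, sigma = 1/2, x_0 = 5/4:
  E[X_t] = 5/4 * exp(-3 t) = 5*exp(-3*t)/4
  Var(X_t) = (1/2)^2 * (1 - exp(-2*3 t)) / (2 * 3) = 1/24 - exp(-6*t)/24.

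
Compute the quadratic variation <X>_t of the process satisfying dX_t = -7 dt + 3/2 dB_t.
<X>_t = 9*t/4

For an Itô process dX_t = a(t) dt + b(t) dB_t, the quadratic variation is <X>_t = int_0^t b(s)^2 ds (the drift term does not contribute). Here b(s) = 3/2, so
  b(s)^2 = 9/4.
Integrating from 0 to t:
  <X>_t = int_0^t (9/4) ds = 9*t/4.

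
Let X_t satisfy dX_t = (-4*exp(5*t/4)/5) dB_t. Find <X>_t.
<X>_t = 32*exp(5*t/2)/125 - 32/125

For an Itô process dX_t = a(t) dt + b(t) dB_t, the quadratic variation is <X>_t = int_0^t b(s)^2 ds (the drift term does not contribute). Here b(s) = -4*exp(5*s/4)/5, so
  b(s)^2 = 16*exp(5*s/2)/25.
Integrating from 0 to t:
  <X>_t = int_0^t (16*exp(5*s/2)/25) ds = 32*exp(5*t/2)/125 - 32/125.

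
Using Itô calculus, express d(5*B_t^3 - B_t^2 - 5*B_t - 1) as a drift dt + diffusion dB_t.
d(5*B_t^3 - B_t^2 - 5*B_t - 1) = (15*B_t - 1) dt + (15*B_t^2 - 2*B_t - 5) dB_t

Itô's formula for f(B_t) gives d f(B_t) = f'(B_t) dB_t + (1/2) f''(B_t) dt. Compute derivatives of f(x) = 5*x^3 - x^2 - 5*x - 1:
  f'(x)  = 15*x^2 - 2*x - 5
  f''(x) = 30*x - 2
Substitute x = B_t and multiply the f'' term by 1/2:
  drift     = (1/2) * (30*x - 2) evaluated at B_t = 15*B_t - 1
  diffusion = (15*x^2 - 2*x - 5) evaluated at B_t = 15*B_t^2 - 2*B_t - 5
Therefore d(5*B_t^3 - B_t^2 - 5*B_t - 1) = (15*B_t - 1) dt + (15*B_t^2 - 2*B_t - 5) dB_t.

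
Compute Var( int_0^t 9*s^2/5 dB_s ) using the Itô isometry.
Var = 81*t^5/125

The Itô integral of a deterministic integrand f(s) has mean 0 because each increment f(s) * (B_{s+ds} - B_s) has mean 0. By the Itô isometry:
  Var( int_0^t f(s) dB_s ) = E[ (int_0^t f(s) dB_s)^2 ] = int_0^t f(s)^2 ds.
Here f(s) = 9*s^2/5, so f(s)^2 = 81*s^4/25. Integrate:
  int_0^t (81*s^4/25) ds = 81*t^5/125.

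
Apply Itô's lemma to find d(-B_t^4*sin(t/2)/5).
d(-B_t^4*sin(t/2)/5) = (-B_t^2*(B_t^2*cos(t/2) + 12*sin(t/2))/10) dt + (-4*B_t^3*sin(t/2)/5) dB_t

Itô's formula for f(t, x): d f(t, B_t) = (f_t + (1/2) f_xx) dt + f_x dB_t. Compute partials of f(t, x) = -x^4*sin(t/2)/5:
  f_t(t,x)  = -x^4*cos(t/2)/10
  f_x(t,x)  = -4*x^3*sin(t/2)/5
  f_xx(t,x) = -12*x^2*sin(t/2)/5
Assemble drift = f_t + (1/2) f_xx = -x^2*(x^2*cos(t/2) + 12*sin(t/2))/10 and diffusion = f_x = -4*x^3*sin(t/2)/5. Substituting x = B_t:
  d(-B_t^4*sin(t/2)/5) = (-B_t^2*(B_t^2*cos(t/2) + 12*sin(t/2))/10) dt + (-4*B_t^3*sin(t/2)/5) dB_t.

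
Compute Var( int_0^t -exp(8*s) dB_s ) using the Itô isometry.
Var = exp(16*t)/16 - 1/16

The Itô integral of a deterministic integrand f(s) has mean 0 because each increment f(s) * (B_{s+ds} - B_s) has mean 0. By the Itô isometry:
  Var( int_0^t f(s) dB_s ) = E[ (int_0^t f(s) dB_s)^2 ] = int_0^t f(s)^2 ds.
Here f(s) = -exp(8*s), so f(s)^2 = exp(16*s). Integrate:
  int_0^t (exp(16*s)) ds = exp(16*t)/16 - 1/16.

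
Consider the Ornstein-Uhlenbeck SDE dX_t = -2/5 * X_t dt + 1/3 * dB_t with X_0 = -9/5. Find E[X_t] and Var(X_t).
E[X_t] = -9*exp(-2*t/5)/5; Var(X_t) = 5/36 - 5*exp(-4*t/5)/36

The OU SDE dX = -theta X dt + sigma dB admits the integrating factor exp(theta t): d(exp(theta t) X_t) = sigma exp(theta t) dB_t. Integrating from 0 to t:
  X_t = x_0 * exp(-theta t) + sigma * int_0^t exp(-theta (t-s)) dB_s.
The Itô integral has mean 0 and (by the Itô isometry) variance sigma^2 * int_0^t exp(-2 theta (t - s)) ds = sigma^2 * (1 - exp(-2 theta t)) / (2 theta).
With theta = 2/5, sigma = 1/3, x_0 = -9/5:
  E[X_t] = -9/5 * exp(-2/5 t) = -9*exp(-2*t/5)/5
  Var(X_t) = (1/3)^2 * (1 - exp(-2*2/5 t)) / (2 * 2/5) = 5/36 - 5*exp(-4*t/5)/36.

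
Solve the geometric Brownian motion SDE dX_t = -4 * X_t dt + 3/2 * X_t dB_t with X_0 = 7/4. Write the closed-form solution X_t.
X_t = 7/4 * exp((-41/8) * t + (3/2) * B_t)

For GBM dX = mu X dt + sigma X dB with X_0 = x_0, apply Itô to Y = log X: dY = (mu - sigma^2/2) dt + sigma dB, so Y_t = log(x_0) + (mu - sigma^2/2) t + sigma B_t and hence X_t = x_0 * exp((mu - sigma^2/2) t + sigma B_t).
With mu = -4, sigma = 3/2, x_0 = 7/4, this gives:
  X_t = 7/4 * exp((-41/8) * t + (3/2) * B_t).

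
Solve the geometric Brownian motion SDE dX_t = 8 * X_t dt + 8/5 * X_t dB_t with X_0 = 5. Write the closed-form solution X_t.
X_t = 5 * exp((168/25) * t + (8/5) * B_t)

For GBM dX = mu X dt + sigma X dB with X_0 = x_0, apply Itô to Y = log X: dY = (mu - sigma^2/2) dt + sigma dB, so Y_t = log(x_0) + (mu - sigma^2/2) t + sigma B_t and hence X_t = x_0 * exp((mu - sigma^2/2) t + sigma B_t).
With mu = 8, sigma = 8/5, x_0 = 5, this gives:
  X_t = 5 * exp((168/25) * t + (8/5) * B_t).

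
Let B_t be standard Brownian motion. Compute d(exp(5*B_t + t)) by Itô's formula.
d(exp(5*B_t + t)) = (27*exp(5*B_t + t)/2) dt + (5*exp(5*B_t + t)) dB_t

Itô's formula for f(t, x): d f(t, B_t) = (f_t + (1/2) f_xx) dt + f_x dB_t. Compute partials of f(t, x) = exp(t + 5*x):
  f_t(t,x)  = exp(t + 5*x)
  f_x(t,x)  = 5*exp(t + 5*x)
  f_xx(t,x) = 25*exp(t + 5*x)
Assemble drift = f_t + (1/2) f_xx = 27*exp(t + 5*x)/2 and diffusion = f_x = 5*exp(t + 5*x). Substituting x = B_t:
  d(exp(5*B_t + t)) = (27*exp(5*B_t + t)/2) dt + (5*exp(5*B_t + t)) dB_t.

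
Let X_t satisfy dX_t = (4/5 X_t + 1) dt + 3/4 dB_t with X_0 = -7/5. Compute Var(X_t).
Var(X_t) = 45*exp(8*t/5)/128 - 45/128

The variance V(t) = Var(X_t) satisfies V'(t) = 2 a V(t) + c^2 with V(0) = 0 (drift coefficient is linear in X, diffusion is constant). With a = 4/5, c = 3/4, the solution is
  V(t) = (c^2 / (2 a)) * (exp(2 a t) - 1)
       = ((3/4)^2 / (2*(4/5))) * (exp((8/5) t) - 1)
       = 45*exp(8*t/5)/128 - 45/128.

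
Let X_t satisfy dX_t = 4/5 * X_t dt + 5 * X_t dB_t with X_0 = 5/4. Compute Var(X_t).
Var(X_t) = 25*(exp(25*t) - 1)*exp(8*t/5)/16

For GBM dX = mu X dt + sigma X dB with X_0 = x_0, apply Itô to Y = log X: dY = (mu - sigma^2/2) dt + sigma dB, so Y_t = log(x_0) + (mu - sigma^2/2) t + sigma B_t and hence X_t = x_0 * exp((mu - sigma^2/2) t + sigma B_t).
With mu = 4/5, sigma = 5, x_0 = 5/4, this gives:
  X_t = 5/4 * exp((-117/10) * t + (5) * B_t).
Since sigma*B_t ~ Normal(0, sigma^2 t), E[exp(sigma*B_t)] = exp(sigma^2 t / 2); so E[X_t] = x_0 * exp((mu - sigma^2/2) t) * exp(sigma^2 t / 2) = x_0 * exp(mu t) = 5*exp(4*t/5)/4.
Var(X_t) = E[X_t^2] - (E[X_t])^2 = x_0^2 * exp(2 mu t) * (exp(sigma^2 t) - 1) = 25*(exp(25*t) - 1)*exp(8*t/5)/16.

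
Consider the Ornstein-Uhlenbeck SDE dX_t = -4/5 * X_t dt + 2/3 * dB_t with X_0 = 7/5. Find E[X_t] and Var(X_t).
E[X_t] = 7*exp(-4*t/5)/5; Var(X_t) = 5/18 - 5*exp(-8*t/5)/18

The OU SDE dX = -theta X dt + sigma dB admits the integrating factor exp(theta t): d(exp(theta t) X_t) = sigma exp(theta t) dB_t. Integrating from 0 to t:
  X_t = x_0 * exp(-theta t) + sigma * int_0^t exp(-theta (t-s)) dB_s.
The Itô integral has mean 0 and (by the Itô isometry) variance sigma^2 * int_0^t exp(-2 theta (t - s)) ds = sigma^2 * (1 - exp(-2 theta t)) / (2 theta).
With theta = 4/5, sigma = 2/3, x_0 = 7/5:
  E[X_t] = 7/5 * exp(-4/5 t) = 7*exp(-4*t/5)/5
  Var(X_t) = (2/3)^2 * (1 - exp(-2*4/5 t)) / (2 * 4/5) = 5/18 - 5*exp(-8*t/5)/18.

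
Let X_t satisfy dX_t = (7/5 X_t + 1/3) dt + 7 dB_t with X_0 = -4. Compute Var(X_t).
Var(X_t) = 35*exp(14*t/5)/2 - 35/2

The variance V(t) = Var(X_t) satisfies V'(t) = 2 a V(t) + c^2 with V(0) = 0 (drift coefficient is linear in X, diffusion is constant). With a = 7/5, c = 7, the solution is
  V(t) = (c^2 / (2 a)) * (exp(2 a t) - 1)
       = (7^2 / (2*(7/5))) * (exp((14/5) t) - 1)
       = 35*exp(14*t/5)/2 - 35/2.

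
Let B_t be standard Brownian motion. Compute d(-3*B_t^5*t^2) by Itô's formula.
d(-3*B_t^5*t^2) = (6*B_t^3*t*(-B_t^2 - 5*t)) dt + (-15*B_t^4*t^2) dB_t

Itô's formula for f(t, x): d f(t, B_t) = (f_t + (1/2) f_xx) dt + f_x dB_t. Compute partials of f(t, x) = -3*t^2*x^5:
  f_t(t,x)  = -6*t*x^5
  f_x(t,x)  = -15*t^2*x^4
  f_xx(t,x) = -60*t^2*x^3
Assemble drift = f_t + (1/2) f_xx = 6*t*x^3*(-5*t - x^2) and diffusion = f_x = -15*t^2*x^4. Substituting x = B_t:
  d(-3*B_t^5*t^2) = (6*B_t^3*t*(-B_t^2 - 5*t)) dt + (-15*B_t^4*t^2) dB_t.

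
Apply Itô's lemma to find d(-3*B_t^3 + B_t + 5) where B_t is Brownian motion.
d(-3*B_t^3 + B_t + 5) = (-9*B_t) dt + (1 - 9*B_t^2) dB_t

Itô's formula for f(B_t) gives d f(B_t) = f'(B_t) dB_t + (1/2) f''(B_t) dt. Compute derivatives of f(x) = -3*x^3 + x + 5:
  f'(x)  = 1 - 9*x^2
  f''(x) = -18*x
Substitute x = B_t and multiply the f'' term by 1/2:
  drift     = (1/2) * (-18*x) evaluated at B_t = -9*B_t
  diffusion = (1 - 9*x^2) evaluated at B_t = 1 - 9*B_t^2
Therefore d(-3*B_t^3 + B_t + 5) = (-9*B_t) dt + (1 - 9*B_t^2) dB_t.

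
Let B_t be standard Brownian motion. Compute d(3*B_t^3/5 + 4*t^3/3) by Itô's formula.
d(3*B_t^3/5 + 4*t^3/3) = (9*B_t/5 + 4*t^2) dt + (9*B_t^2/5) dB_t

Itô's formula for f(t, x): d f(t, B_t) = (f_t + (1/2) f_xx) dt + f_x dB_t. Compute partials of f(t, x) = 4*t^3/3 + 3*x^3/5:
  f_t(t,x)  = 4*t^2
  f_x(t,x)  = 9*x^2/5
  f_xx(t,x) = 18*x/5
Assemble drift = f_t + (1/2) f_xx = 4*t^2 + 9*x/5 and diffusion = f_x = 9*x^2/5. Substituting x = B_t:
  d(3*B_t^3/5 + 4*t^3/3) = (9*B_t/5 + 4*t^2) dt + (9*B_t^2/5) dB_t.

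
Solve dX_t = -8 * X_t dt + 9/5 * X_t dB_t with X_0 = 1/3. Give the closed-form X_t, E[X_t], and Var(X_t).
X_t = 1/3 * exp((-481/50) t + (9/5) B_t); E[X_t] = exp(-8*t)/3; Var(X_t) = (exp(81*t/25) - 1)*exp(-16*t)/9

For GBM dX = mu X dt + sigma X dB with X_0 = x_0, apply Itô to Y = log X: dY = (mu - sigma^2/2) dt + sigma dB, so Y_t = log(x_0) + (mu - sigma^2/2) t + sigma B_t and hence X_t = x_0 * exp((mu - sigma^2/2) t + sigma B_t).
With mu = -8, sigma = 9/5, x_0 = 1/3, this gives:
  X_t = 1/3 * exp((-481/50) * t + (9/5) * B_t).
Since sigma*B_t ~ Normal(0, sigma^2 t), E[exp(sigma*B_t)] = exp(sigma^2 t / 2); so E[X_t] = x_0 * exp((mu - sigma^2/2) t) * exp(sigma^2 t / 2) = x_0 * exp(mu t) = exp(-8*t)/3.
Var(X_t) = E[X_t^2] - (E[X_t])^2 = x_0^2 * exp(2 mu t) * (exp(sigma^2 t) - 1) = (exp(81*t/25) - 1)*exp(-16*t)/9.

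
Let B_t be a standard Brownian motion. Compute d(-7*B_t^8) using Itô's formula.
d(-7*B_t^8) = (-196*B_t^6) dt + (-56*B_t^7) dB_t

Itô's formula for f(B_t) gives d f(B_t) = f'(B_t) dB_t + (1/2) f''(B_t) dt. Compute derivatives of f(x) = -7*x^8:
  f'(x)  = -56*x^7
  f''(x) = -392*x^6
Substitute x = B_t and multiply the f'' term by 1/2:
  drift     = (1/2) * (-392*x^6) evaluated at B_t = -196*B_t^6
  diffusion = (-56*x^7) evaluated at B_t = -56*B_t^7
Therefore d(-7*B_t^8) = (-196*B_t^6) dt + (-56*B_t^7) dB_t.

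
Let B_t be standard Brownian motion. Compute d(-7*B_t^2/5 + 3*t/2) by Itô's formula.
d(-7*B_t^2/5 + 3*t/2) = (1/10) dt + (-14*B_t/5) dB_t

Itô's formula for f(t, x): d f(t, B_t) = (f_t + (1/2) f_xx) dt + f_x dB_t. Compute partials of f(t, x) = 3*t/2 - 7*x^2/5:
  f_t(t,x)  = 3/2
  f_x(t,x)  = -14*x/5
  f_xx(t,x) = -14/5
Assemble drift = f_t + (1/2) f_xx = 1/10 and diffusion = f_x = -14*x/5. Substituting x = B_t:
  d(-7*B_t^2/5 + 3*t/2) = (1/10) dt + (-14*B_t/5) dB_t.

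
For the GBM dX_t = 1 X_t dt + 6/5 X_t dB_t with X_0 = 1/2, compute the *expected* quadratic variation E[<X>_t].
E[<X>_t] = 9*exp(86*t/25)/86 - 9/86

<X>_t = int_0^t ((6/5) * X_s)^2 ds. Taking expectation inside the integral: E[<X>_t] = (6/5)^2 * int_0^t E[X_s^2] ds. For GBM, E[X_s^2] = x_0^2 * exp((2 mu + sigma^2) s). Integrating:
  E[<X>_t] = (6/5)^2 * (1/2)^2 * (exp((2*1 + (6/5)^2) t) - 1) / (2*1 + (6/5)^2)
           = (6/5)^2 * (1/2)^2 * (exp((86/25) t) - 1) / (86/25) = 9*exp(86*t/25)/86 - 9/86.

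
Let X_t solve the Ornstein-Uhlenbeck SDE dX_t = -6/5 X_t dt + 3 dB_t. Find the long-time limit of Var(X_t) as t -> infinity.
lim Var(X_t) = 15/4

The OU SDE dX = -theta X dt + sigma dB admits the integrating factor exp(theta t): d(exp(theta t) X_t) = sigma exp(theta t) dB_t. Integrating from 0 to t gives X_t = x_0 * exp(-theta t) + sigma * int_0^t exp(-theta (t-s)) dB_s for any initial x_0. The Itô integral has variance (by the Itô isometry) sigma^2 * int_0^t exp(-2 theta (t - s)) ds = sigma^2 * (1 - exp(-2 theta t)) / (2 theta), independent of x_0.
With theta = 6/5, sigma = 3:
  Var(X_t) = (3)^2 * (1 - exp(-2*6/5 t)) / (2 * 6/5) = 15/4 - 15*exp(-12*t/5)/4.
As t -> infinity, exp(-2*6/5 t) -> 0, so the stationary variance is sigma^2 / (2 theta) = 15/4.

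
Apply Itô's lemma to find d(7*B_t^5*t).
d(7*B_t^5*t) = (7*B_t^3*(B_t^2 + 10*t)) dt + (35*B_t^4*t) dB_t

Itô's formula for f(t, x): d f(t, B_t) = (f_t + (1/2) f_xx) dt + f_x dB_t. Compute partials of f(t, x) = 7*t*x^5:
  f_t(t,x)  = 7*x^5
  f_x(t,x)  = 35*t*x^4
  f_xx(t,x) = 140*t*x^3
Assemble drift = f_t + (1/2) f_xx = 7*x^3*(10*t + x^2) and diffusion = f_x = 35*t*x^4. Substituting x = B_t:
  d(7*B_t^5*t) = (7*B_t^3*(B_t^2 + 10*t)) dt + (35*B_t^4*t) dB_t.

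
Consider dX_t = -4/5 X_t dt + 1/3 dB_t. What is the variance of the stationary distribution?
lim Var(X_t) = 5/72

The OU SDE dX = -theta X dt + sigma dB admits the integrating factor exp(theta t): d(exp(theta t) X_t) = sigma exp(theta t) dB_t. Integrating from 0 to t gives X_t = x_0 * exp(-theta t) + sigma * int_0^t exp(-theta (t-s)) dB_s for any initial x_0. The Itô integral has variance (by the Itô isometry) sigma^2 * int_0^t exp(-2 theta (t - s)) ds = sigma^2 * (1 - exp(-2 theta t)) / (2 theta), independent of x_0.
With theta = 4/5, sigma = 1/3:
  Var(X_t) = (1/3)^2 * (1 - exp(-2*4/5 t)) / (2 * 4/5) = 5/72 - 5*exp(-8*t/5)/72.
As t -> infinity, exp(-2*4/5 t) -> 0, so the stationary variance is sigma^2 / (2 theta) = 5/72.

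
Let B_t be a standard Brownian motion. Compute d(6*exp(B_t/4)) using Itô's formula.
d(6*exp(B_t/4)) = (3*exp(B_t/4)/16) dt + (3*exp(B_t/4)/2) dB_t

Itô's formula for f(B_t) gives d f(B_t) = f'(B_t) dB_t + (1/2) f''(B_t) dt. Compute derivatives of f(x) = 6*exp(x/4):
  f'(x)  = 3*exp(x/4)/2
  f''(x) = 3*exp(x/4)/8
Substitute x = B_t and multiply the f'' term by 1/2:
  drift     = (1/2) * (3*exp(x/4)/8) evaluated at B_t = 3*exp(B_t/4)/16
  diffusion = (3*exp(x/4)/2) evaluated at B_t = 3*exp(B_t/4)/2
Therefore d(6*exp(B_t/4)) = (3*exp(B_t/4)/16) dt + (3*exp(B_t/4)/2) dB_t.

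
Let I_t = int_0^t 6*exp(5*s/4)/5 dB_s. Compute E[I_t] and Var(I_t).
E[I_t] = 0; Var(I_t) = 72*exp(5*t/2)/125 - 72/125

The Itô integral of a deterministic integrand f(s) has mean 0 because each increment f(s) * (B_{s+ds} - B_s) has mean 0. By the Itô isometry:
  Var( int_0^t f(s) dB_s ) = E[ (int_0^t f(s) dB_s)^2 ] = int_0^t f(s)^2 ds.
Here f(s) = 6*exp(5*s/4)/5, so f(s)^2 = 36*exp(5*s/2)/25. Integrate:
  int_0^t (36*exp(5*s/2)/25) ds = 72*exp(5*t/2)/125 - 72/125.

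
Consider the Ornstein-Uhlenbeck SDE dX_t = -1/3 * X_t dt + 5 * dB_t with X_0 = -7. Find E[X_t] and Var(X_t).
E[X_t] = -7*exp(-t/3); Var(X_t) = 75/2 - 75*exp(-2*t/3)/2

The OU SDE dX = -theta X dt + sigma dB admits the integrating factor exp(theta t): d(exp(theta t) X_t) = sigma exp(theta t) dB_t. Integrating from 0 to t:
  X_t = x_0 * exp(-theta t) + sigma * int_0^t exp(-theta (t-s)) dB_s.
The Itô integral has mean 0 and (by the Itô isometry) variance sigma^2 * int_0^t exp(-2 theta (t - s)) ds = sigma^2 * (1 - exp(-2 theta t)) / (2 theta).
With theta = 1/3, sigma = 5, x_0 = -7:
  E[X_t] = -7 * exp(-1/3 t) = -7*exp(-t/3)
  Var(X_t) = (5)^2 * (1 - exp(-2*1/3 t)) / (2 * 1/3) = 75/2 - 75*exp(-2*t/3)/2.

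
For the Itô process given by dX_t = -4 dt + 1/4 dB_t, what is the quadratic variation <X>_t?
<X>_t = t/16

For an Itô process dX_t = a(t) dt + b(t) dB_t, the quadratic variation is <X>_t = int_0^t b(s)^2 ds (the drift term does not contribute). Here b(s) = 1/4, so
  b(s)^2 = 1/16.
Integrating from 0 to t:
  <X>_t = int_0^t (1/16) ds = t/16.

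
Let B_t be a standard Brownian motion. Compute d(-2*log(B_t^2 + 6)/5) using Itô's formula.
d(-2*log(B_t^2 + 6)/5) = (2*(B_t^2 - 6)/(5*(B_t^2 + 6)^2)) dt + (-4*B_t/(5*B_t^2 + 30)) dB_t

Itô's formula for f(B_t) gives d f(B_t) = f'(B_t) dB_t + (1/2) f''(B_t) dt. Compute derivatives of f(x) = -2*log(x^2 + 6)/5:
  f'(x)  = -4*x/(5*x^2 + 30)
  f''(x) = 4*(x^2 - 6)/(5*(x^2 + 6)^2)
Substitute x = B_t and multiply the f'' term by 1/2:
  drift     = (1/2) * (4*(x^2 - 6)/(5*(x^2 + 6)^2)) evaluated at B_t = 2*(B_t^2 - 6)/(5*(B_t^2 + 6)^2)
  diffusion = (-4*x/(5*x^2 + 30)) evaluated at B_t = -4*B_t/(5*B_t^2 + 30)
Therefore d(-2*log(B_t^2 + 6)/5) = (2*(B_t^2 - 6)/(5*(B_t^2 + 6)^2)) dt + (-4*B_t/(5*B_t^2 + 30)) dB_t.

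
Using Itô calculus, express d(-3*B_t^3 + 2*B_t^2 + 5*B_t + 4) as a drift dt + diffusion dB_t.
d(-3*B_t^3 + 2*B_t^2 + 5*B_t + 4) = (2 - 9*B_t) dt + (-9*B_t^2 + 4*B_t + 5) dB_t

Itô's formula for f(B_t) gives d f(B_t) = f'(B_t) dB_t + (1/2) f''(B_t) dt. Compute derivatives of f(x) = -3*x^3 + 2*x^2 + 5*x + 4:
  f'(x)  = -9*x^2 + 4*x + 5
  f''(x) = 4 - 18*x
Substitute x = B_t and multiply the f'' term by 1/2:
  drift     = (1/2) * (4 - 18*x) evaluated at B_t = 2 - 9*B_t
  diffusion = (-9*x^2 + 4*x + 5) evaluated at B_t = -9*B_t^2 + 4*B_t + 5
Therefore d(-3*B_t^3 + 2*B_t^2 + 5*B_t + 4) = (2 - 9*B_t) dt + (-9*B_t^2 + 4*B_t + 5) dB_t.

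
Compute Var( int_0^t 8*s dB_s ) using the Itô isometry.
Var = 64*t^3/3

The Itô integral of a deterministic integrand f(s) has mean 0 because each increment f(s) * (B_{s+ds} - B_s) has mean 0. By the Itô isometry:
  Var( int_0^t f(s) dB_s ) = E[ (int_0^t f(s) dB_s)^2 ] = int_0^t f(s)^2 ds.
Here f(s) = 8*s, so f(s)^2 = 64*s^2. Integrate:
  int_0^t (64*s^2) ds = 64*t^3/3.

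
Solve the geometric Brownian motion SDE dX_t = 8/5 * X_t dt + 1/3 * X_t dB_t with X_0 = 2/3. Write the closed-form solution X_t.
X_t = 2/3 * exp((139/90) * t + (1/3) * B_t)

For GBM dX = mu X dt + sigma X dB with X_0 = x_0, apply Itô to Y = log X: dY = (mu - sigma^2/2) dt + sigma dB, so Y_t = log(x_0) + (mu - sigma^2/2) t + sigma B_t and hence X_t = x_0 * exp((mu - sigma^2/2) t + sigma B_t).
With mu = 8/5, sigma = 1/3, x_0 = 2/3, this gives:
  X_t = 2/3 * exp((139/90) * t + (1/3) * B_t).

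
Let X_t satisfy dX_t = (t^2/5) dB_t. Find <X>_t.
<X>_t = t^5/125

For an Itô process dX_t = a(t) dt + b(t) dB_t, the quadratic variation is <X>_t = int_0^t b(s)^2 ds (the drift term does not contribute). Here b(s) = s^2/5, so
  b(s)^2 = s^4/25.
Integrating from 0 to t:
  <X>_t = int_0^t (s^4/25) ds = t^5/125.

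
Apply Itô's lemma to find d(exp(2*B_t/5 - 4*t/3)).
d(exp(2*B_t/5 - 4*t/3)) = (-94*exp(2*B_t/5 - 4*t/3)/75) dt + (2*exp(2*B_t/5 - 4*t/3)/5) dB_t

Itô's formula for f(t, x): d f(t, B_t) = (f_t + (1/2) f_xx) dt + f_x dB_t. Compute partials of f(t, x) = exp(-4*t/3 + 2*x/5):
  f_t(t,x)  = -4*exp(-4*t/3 + 2*x/5)/3
  f_x(t,x)  = 2*exp(-4*t/3 + 2*x/5)/5
  f_xx(t,x) = 4*exp(-4*t/3 + 2*x/5)/25
Assemble drift = f_t + (1/2) f_xx = -94*exp(-4*t/3 + 2*x/5)/75 and diffusion = f_x = 2*exp(-4*t/3 + 2*x/5)/5. Substituting x = B_t:
  d(exp(2*B_t/5 - 4*t/3)) = (-94*exp(2*B_t/5 - 4*t/3)/75) dt + (2*exp(2*B_t/5 - 4*t/3)/5) dB_t.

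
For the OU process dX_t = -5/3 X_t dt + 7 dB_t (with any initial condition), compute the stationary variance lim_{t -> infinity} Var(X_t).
lim Var(X_t) = 147/10

The OU SDE dX = -theta X dt + sigma dB admits the integrating factor exp(theta t): d(exp(theta t) X_t) = sigma exp(theta t) dB_t. Integrating from 0 to t gives X_t = x_0 * exp(-theta t) + sigma * int_0^t exp(-theta (t-s)) dB_s for any initial x_0. The Itô integral has variance (by the Itô isometry) sigma^2 * int_0^t exp(-2 theta (t - s)) ds = sigma^2 * (1 - exp(-2 theta t)) / (2 theta), independent of x_0.
With theta = 5/3, sigma = 7:
  Var(X_t) = (7)^2 * (1 - exp(-2*5/3 t)) / (2 * 5/3) = 147/10 - 147*exp(-10*t/3)/10.
As t -> infinity, exp(-2*5/3 t) -> 0, so the stationary variance is sigma^2 / (2 theta) = 147/10.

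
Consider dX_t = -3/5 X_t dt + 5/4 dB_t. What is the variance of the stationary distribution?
lim Var(X_t) = 125/96

The OU SDE dX = -theta X dt + sigma dB admits the integrating factor exp(theta t): d(exp(theta t) X_t) = sigma exp(theta t) dB_t. Integrating from 0 to t gives X_t = x_0 * exp(-theta t) + sigma * int_0^t exp(-theta (t-s)) dB_s for any initial x_0. The Itô integral has variance (by the Itô isometry) sigma^2 * int_0^t exp(-2 theta (t - s)) ds = sigma^2 * (1 - exp(-2 theta t)) / (2 theta), independent of x_0.
With theta = 3/5, sigma = 5/4:
  Var(X_t) = (5/4)^2 * (1 - exp(-2*3/5 t)) / (2 * 3/5) = 125/96 - 125*exp(-6*t/5)/96.
As t -> infinity, exp(-2*3/5 t) -> 0, so the stationary variance is sigma^2 / (2 theta) = 125/96.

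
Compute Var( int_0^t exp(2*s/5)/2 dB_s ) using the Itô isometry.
Var = 5*exp(4*t/5)/16 - 5/16

The Itô integral of a deterministic integrand f(s) has mean 0 because each increment f(s) * (B_{s+ds} - B_s) has mean 0. By the Itô isometry:
  Var( int_0^t f(s) dB_s ) = E[ (int_0^t f(s) dB_s)^2 ] = int_0^t f(s)^2 ds.
Here f(s) = exp(2*s/5)/2, so f(s)^2 = exp(4*s/5)/4. Integrate:
  int_0^t (exp(4*s/5)/4) ds = 5*exp(4*t/5)/16 - 5/16.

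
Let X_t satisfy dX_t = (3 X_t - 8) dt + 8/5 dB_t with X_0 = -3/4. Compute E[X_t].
E[X_t] = 8/3 - 41*exp(3*t)/12

Taking expectations and using E[dB_t] = 0, the mean m(t) = E[X_t] satisfies the ODE m'(t) = a m(t) + b with m(0) = x_0. With a = 3, b = -8, x_0 = -3/4, the solution is
  m(t) = x_0 * exp(a t) + (b/a) * (exp(a t) - 1)
       = (-3/4) * exp(3 t) + ((-8)/3) * (exp(3 t) - 1)
       = 8/3 - 41*exp(3*t)/12.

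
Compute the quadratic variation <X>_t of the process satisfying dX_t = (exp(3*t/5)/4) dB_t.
<X>_t = 5*exp(6*t/5)/96 - 5/96

For an Itô process dX_t = a(t) dt + b(t) dB_t, the quadratic variation is <X>_t = int_0^t b(s)^2 ds (the drift term does not contribute). Here b(s) = exp(3*s/5)/4, so
  b(s)^2 = exp(6*s/5)/16.
Integrating from 0 to t:
  <X>_t = int_0^t (exp(6*s/5)/16) ds = 5*exp(6*t/5)/96 - 5/96.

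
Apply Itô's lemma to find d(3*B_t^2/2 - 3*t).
d(3*B_t^2/2 - 3*t) = (-3/2) dt + (3*B_t) dB_t

Itô's formula for f(t, x): d f(t, B_t) = (f_t + (1/2) f_xx) dt + f_x dB_t. Compute partials of f(t, x) = -3*t + 3*x^2/2:
  f_t(t,x)  = -3
  f_x(t,x)  = 3*x
  f_xx(t,x) = 3
Assemble drift = f_t + (1/2) f_xx = -3/2 and diffusion = f_x = 3*x. Substituting x = B_t:
  d(3*B_t^2/2 - 3*t) = (-3/2) dt + (3*B_t) dB_t.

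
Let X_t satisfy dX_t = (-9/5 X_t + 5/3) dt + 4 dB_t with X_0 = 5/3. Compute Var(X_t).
Var(X_t) = 40/9 - 40*exp(-18*t/5)/9

The variance V(t) = Var(X_t) satisfies V'(t) = 2 a V(t) + c^2 with V(0) = 0 (drift coefficient is linear in X, diffusion is constant). With a = -9/5, c = 4, the solution is
  V(t) = (c^2 / (2 a)) * (exp(2 a t) - 1)
       = (4^2 / (2*(-9/5))) * (exp((-18/5) t) - 1)
       = 40/9 - 40*exp(-18*t/5)/9.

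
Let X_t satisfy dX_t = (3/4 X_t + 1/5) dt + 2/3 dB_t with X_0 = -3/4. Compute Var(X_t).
Var(X_t) = 8*exp(3*t/2)/27 - 8/27

The variance V(t) = Var(X_t) satisfies V'(t) = 2 a V(t) + c^2 with V(0) = 0 (drift coefficient is linear in X, diffusion is constant). With a = 3/4, c = 2/3, the solution is
  V(t) = (c^2 / (2 a)) * (exp(2 a t) - 1)
       = ((2/3)^2 / (2*(3/4))) * (exp((3/2) t) - 1)
       = 8*exp(3*t/2)/27 - 8/27.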